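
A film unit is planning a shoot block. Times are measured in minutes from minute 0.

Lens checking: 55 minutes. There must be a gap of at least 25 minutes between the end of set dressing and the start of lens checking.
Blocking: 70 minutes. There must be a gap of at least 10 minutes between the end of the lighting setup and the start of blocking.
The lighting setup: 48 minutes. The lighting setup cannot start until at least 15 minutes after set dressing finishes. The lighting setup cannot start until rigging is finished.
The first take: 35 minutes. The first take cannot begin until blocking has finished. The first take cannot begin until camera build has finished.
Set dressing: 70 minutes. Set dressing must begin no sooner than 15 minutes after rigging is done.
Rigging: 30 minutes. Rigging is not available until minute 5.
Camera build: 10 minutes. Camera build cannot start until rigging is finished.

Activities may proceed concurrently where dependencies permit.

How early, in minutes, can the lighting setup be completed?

183

Rigging waits on its own release at minute 5, so it starts at minute 5 and finishes at 5 + 30 = minute 35.
After rigging (finishes minute 35, plus 15-minute gap → minute 50), set dressing can start at minute 50 and finishes at minute 120.
For the lighting setup: set dressing (finishes minute 120, plus 15-minute gap → minute 135); rigging (finishes minute 35). Taking the maximum gives a start of minute 135, and it finishes at 135 + 48 = minute 183.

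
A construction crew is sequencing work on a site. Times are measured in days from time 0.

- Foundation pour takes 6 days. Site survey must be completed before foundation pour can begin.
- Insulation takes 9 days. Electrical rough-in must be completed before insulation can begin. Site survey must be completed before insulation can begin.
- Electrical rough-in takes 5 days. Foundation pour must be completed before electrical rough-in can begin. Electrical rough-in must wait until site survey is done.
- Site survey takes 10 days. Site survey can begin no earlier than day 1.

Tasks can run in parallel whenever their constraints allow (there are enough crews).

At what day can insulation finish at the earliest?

Site survey cannot begin until its own release at day 1. It runs from day 1 to 1 + 10 = day 11.
Foundation pour cannot begin until site survey (finishes day 11). It runs from day 11 to 11 + 6 = day 17.
For electrical rough-in: foundation pour (finishes day 17); site survey (finishes day 11). Taking the maximum gives a start of day 17, and it finishes at 17 + 5 = day 22.
Insulation has to wait for electrical rough-in (finishes day 22); site survey (finishes day 11). The latest of these is day 22, so insulation runs day 22 to 22 + 9 = day 31.

31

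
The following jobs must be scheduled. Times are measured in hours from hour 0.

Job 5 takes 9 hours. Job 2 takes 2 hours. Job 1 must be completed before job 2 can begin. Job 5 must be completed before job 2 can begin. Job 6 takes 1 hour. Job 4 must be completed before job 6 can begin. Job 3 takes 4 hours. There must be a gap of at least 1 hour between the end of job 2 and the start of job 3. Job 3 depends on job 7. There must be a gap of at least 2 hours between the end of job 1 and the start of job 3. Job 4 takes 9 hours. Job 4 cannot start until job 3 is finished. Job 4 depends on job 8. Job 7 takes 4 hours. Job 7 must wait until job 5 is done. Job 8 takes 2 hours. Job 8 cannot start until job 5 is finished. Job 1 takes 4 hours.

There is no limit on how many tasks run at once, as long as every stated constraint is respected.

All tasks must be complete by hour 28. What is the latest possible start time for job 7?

Nothing follows job 6; the deadline of hour 28 is its only limit. It must start by 28 − 1 = hour 27.
Job 4 feeds into job 6 (must start by hour 27); so job 4 must finish by hour 27 and therefore start by hour 18.
Since job 4 (must start by hour 18) depends on it, job 3 must finish by hour 18. Backing off its 4-hour duration gives a latest start of hour 14.
Job 7 has to be done before job 3 (must start by hour 14). That means finishing by hour 14, i.e. starting by 14 − 4 = hour 10.

10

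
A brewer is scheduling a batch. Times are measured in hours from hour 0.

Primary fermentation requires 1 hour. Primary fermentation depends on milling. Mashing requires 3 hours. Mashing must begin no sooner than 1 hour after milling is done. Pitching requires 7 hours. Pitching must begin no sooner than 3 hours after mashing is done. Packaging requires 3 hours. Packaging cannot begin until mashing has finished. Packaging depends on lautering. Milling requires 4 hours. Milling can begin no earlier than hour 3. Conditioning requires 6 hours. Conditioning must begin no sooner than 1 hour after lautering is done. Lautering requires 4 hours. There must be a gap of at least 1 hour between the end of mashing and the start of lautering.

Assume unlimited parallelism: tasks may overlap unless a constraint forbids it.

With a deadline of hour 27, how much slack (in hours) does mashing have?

4

Milling cannot begin until its own release at hour 3. It runs from hour 3 to 3 + 4 = hour 7.
Mashing cannot begin until milling (finishes hour 7, plus 1-hour gap → hour 8). It runs from hour 8 to 8 + 3 = hour 11.

Working backward from the deadline:
Conditioning has no dependents, so it just needs to finish by hour 27. Starting by 27 − 6 = hour 21 achieves that.
To finish by hour 27, packaging (duration 3) must start no later than hour 24.
Lautering has several dependents: conditioning (must start by hour 21, minus 1-hour gap → hour 20); packaging (must start by hour 24). The earliest of those limits is hour 20, so lautering must start by 20 − 4 = hour 16.
Nothing follows pitching; the deadline of hour 27 is its only limit. It must start by 27 − 7 = hour 20.
Mashing has several dependents: lautering (must start by hour 16, minus 1-hour gap → hour 15); pitching (must start by hour 20, minus 3-hour gap → hour 17); packaging (must start by hour 24). The earliest of those limits is hour 15, so mashing must start by 15 − 3 = hour 12.
So mashing can start as early as hour 8 and as late as hour 12, giving 12 − 8 = 4 hours of slack.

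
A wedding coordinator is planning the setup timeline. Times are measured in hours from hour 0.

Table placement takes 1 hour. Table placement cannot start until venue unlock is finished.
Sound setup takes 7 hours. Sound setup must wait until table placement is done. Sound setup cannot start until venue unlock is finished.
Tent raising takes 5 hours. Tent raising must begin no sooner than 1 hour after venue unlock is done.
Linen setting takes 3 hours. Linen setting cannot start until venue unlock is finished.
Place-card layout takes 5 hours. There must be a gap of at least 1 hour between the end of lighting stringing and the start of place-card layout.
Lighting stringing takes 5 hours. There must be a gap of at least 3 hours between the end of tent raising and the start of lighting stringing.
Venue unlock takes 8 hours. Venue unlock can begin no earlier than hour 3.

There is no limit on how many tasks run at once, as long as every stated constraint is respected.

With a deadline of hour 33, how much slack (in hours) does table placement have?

After its own release at hour 3, venue unlock can start at hour 3 and finishes at hour 11.
Table placement cannot begin until venue unlock (finishes hour 11). It runs from hour 11 to 11 + 1 = hour 12.

Working backward from the deadline:
To finish by hour 33, sound setup (duration 7) must start no later than hour 26.
Table placement must finish before sound setup (must start by hour 26). With a 1-hour duration, table placement must start by 26 − 1 = hour 25.
So table placement can start as early as hour 11 and as late as hour 25, giving 25 − 11 = 14 hours of slack.

14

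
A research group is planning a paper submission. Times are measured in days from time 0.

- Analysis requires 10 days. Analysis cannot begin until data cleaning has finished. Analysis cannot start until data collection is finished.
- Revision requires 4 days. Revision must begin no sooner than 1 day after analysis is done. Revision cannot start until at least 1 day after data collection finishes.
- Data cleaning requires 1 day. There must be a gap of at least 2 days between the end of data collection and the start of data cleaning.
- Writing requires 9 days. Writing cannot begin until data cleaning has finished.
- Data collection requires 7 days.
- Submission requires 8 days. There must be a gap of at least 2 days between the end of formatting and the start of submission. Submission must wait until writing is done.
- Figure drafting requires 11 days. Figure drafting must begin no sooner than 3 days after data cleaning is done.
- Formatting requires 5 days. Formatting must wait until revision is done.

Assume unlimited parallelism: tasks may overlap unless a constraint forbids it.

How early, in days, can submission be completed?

Data collection has no prerequisites, so it starts at day 0 and finishes at day 7.
After data collection (finishes day 7, plus 2-day gap → day 9), data cleaning can start at day 9 and finishes at day 10.
After data cleaning (finishes day 10), writing can start at day 10 and finishes at day 19.
Analysis needs all of data cleaning (finishes day 10); data collection (finishes day 7). That puts its earliest start at day 10; it finishes at 10 + 10 = day 20.
For revision: analysis (finishes day 20, plus 1-day gap → day 21); data collection (finishes day 7, plus 1-day gap → day 8). Taking the maximum gives a start of day 21, and it finishes at 21 + 4 = day 25.
Formatting cannot begin until revision (finishes day 25). It runs from day 25 to 25 + 5 = day 30.
Submission has to wait for formatting (finishes day 30, plus 2-day gap → day 32); writing (finishes day 19). The latest of these is day 32, so submission runs day 32 to 32 + 8 = day 40.

40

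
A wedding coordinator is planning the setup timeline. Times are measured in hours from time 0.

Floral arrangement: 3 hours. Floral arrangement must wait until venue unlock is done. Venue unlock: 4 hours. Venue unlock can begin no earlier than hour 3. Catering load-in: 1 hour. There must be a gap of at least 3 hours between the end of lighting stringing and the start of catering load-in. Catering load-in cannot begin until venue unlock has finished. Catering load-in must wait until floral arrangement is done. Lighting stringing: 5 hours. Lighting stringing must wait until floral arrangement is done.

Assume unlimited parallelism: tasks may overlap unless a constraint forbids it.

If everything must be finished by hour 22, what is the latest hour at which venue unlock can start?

Catering load-in has no dependents, so it just needs to finish by hour 22. Starting by 22 − 1 = hour 21 achieves that.
Since catering load-in (must start by hour 21, minus 3-hour gap → hour 18) depends on it, lighting stringing must finish by hour 18. Backing off its 5-hour duration gives a latest start of hour 13.
For floral arrangement: lighting stringing (must start by hour 13); catering load-in (must start by hour 21). The most restrictive is hour 13; with a 3-hour duration, floral arrangement must start by hour 10.
Venue unlock must finish in time for floral arrangement (must start by hour 10); catering load-in (must start by hour 21). The tightest is hour 10, so venue unlock must start by 10 − 4 = hour 6.

6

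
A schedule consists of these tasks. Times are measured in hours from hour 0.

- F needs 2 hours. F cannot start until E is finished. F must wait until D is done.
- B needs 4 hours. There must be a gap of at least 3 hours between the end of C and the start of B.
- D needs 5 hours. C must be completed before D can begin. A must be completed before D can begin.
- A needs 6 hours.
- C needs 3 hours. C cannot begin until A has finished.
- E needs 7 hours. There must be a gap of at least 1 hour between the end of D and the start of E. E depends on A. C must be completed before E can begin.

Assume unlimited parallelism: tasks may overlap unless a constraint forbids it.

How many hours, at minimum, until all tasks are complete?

Nothing blocks A, so it runs from hour 0 to hour 6.
After A (finishes hour 6), C can start at hour 6 and finishes at hour 9.
D has to wait for C (finishes hour 9); A (finishes hour 6). The latest of these is hour 9, so D runs hour 9 to 9 + 5 = hour 14.
E cannot start until D (finishes hour 14, plus 1-hour gap → hour 15); A (finishes hour 6); C (finishes hour 9). The controlling bound is hour 15, so E finishes at 15 + 7 = hour 22.
F has to wait for E (finishes hour 22); D (finishes hour 14). The latest of these is hour 22, so F runs hour 22 to 22 + 2 = hour 24.
B cannot begin until C (finishes hour 9, plus 3-hour gap → hour 12). It runs from hour 12 to 12 + 4 = hour 16.
All tasks are finished once the last one completes. Finish times: A at 6, B at 16, C at 9, D at 14, E at 22, F at 24. The latest is hour 24.

24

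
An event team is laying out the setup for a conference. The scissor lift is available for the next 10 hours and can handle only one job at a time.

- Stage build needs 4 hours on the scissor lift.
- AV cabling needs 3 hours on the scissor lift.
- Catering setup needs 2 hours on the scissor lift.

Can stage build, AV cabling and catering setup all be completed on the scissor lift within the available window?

Running back to back, the jobs need 4 + 3 + 2 = 9 hours on the scissor lift.
Since 9 ≤ 10, they fit within the window.

Yes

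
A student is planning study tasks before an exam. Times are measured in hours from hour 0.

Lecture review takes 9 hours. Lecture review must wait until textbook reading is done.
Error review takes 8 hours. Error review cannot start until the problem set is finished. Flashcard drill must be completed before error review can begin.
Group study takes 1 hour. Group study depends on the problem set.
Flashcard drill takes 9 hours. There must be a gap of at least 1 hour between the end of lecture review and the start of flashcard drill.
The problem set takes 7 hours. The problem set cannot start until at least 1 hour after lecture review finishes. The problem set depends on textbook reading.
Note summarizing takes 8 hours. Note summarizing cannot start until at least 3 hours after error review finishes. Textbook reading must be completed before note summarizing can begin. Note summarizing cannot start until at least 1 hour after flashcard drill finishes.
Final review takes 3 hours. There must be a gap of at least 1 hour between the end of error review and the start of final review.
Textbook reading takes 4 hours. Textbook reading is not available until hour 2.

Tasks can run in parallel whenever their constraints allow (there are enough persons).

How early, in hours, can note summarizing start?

Textbook reading cannot begin until its own release at hour 2. It runs from hour 2 to 2 + 4 = hour 6.
Lecture review waits on textbook reading (finishes hour 6), so it starts at hour 6 and finishes at 6 + 9 = hour 15.
Flashcard drill waits on lecture review (finishes hour 15, plus 1-hour gap → hour 16), so it starts at hour 16 and finishes at 16 + 9 = hour 25.
The problem set needs all of lecture review (finishes hour 15, plus 1-hour gap → hour 16); textbook reading (finishes hour 6). That puts its earliest start at hour 16; it finishes at 16 + 7 = hour 23.
Error review cannot start until the problem set (finishes hour 23); flashcard drill (finishes hour 25). The controlling bound is hour 25, so error review finishes at 25 + 8 = hour 33.
Note summarizing waits on error review (finishes hour 33, plus 3-hour gap → hour 36); textbook reading (finishes hour 6); flashcard drill (finishes hour 25, plus 1-hour gap → hour 26). The latest of these is hour 36, which is the earliest note summarizing can start.

36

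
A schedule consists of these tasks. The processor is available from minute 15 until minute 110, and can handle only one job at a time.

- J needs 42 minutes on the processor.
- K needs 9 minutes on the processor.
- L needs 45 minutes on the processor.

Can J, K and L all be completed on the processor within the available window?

The processor window is 110 − 15 = 95 minutes.
Running back to back, the jobs need 42 + 9 + 45 = 96 minutes on the processor.
Since 96 > 95, they cannot all fit.

No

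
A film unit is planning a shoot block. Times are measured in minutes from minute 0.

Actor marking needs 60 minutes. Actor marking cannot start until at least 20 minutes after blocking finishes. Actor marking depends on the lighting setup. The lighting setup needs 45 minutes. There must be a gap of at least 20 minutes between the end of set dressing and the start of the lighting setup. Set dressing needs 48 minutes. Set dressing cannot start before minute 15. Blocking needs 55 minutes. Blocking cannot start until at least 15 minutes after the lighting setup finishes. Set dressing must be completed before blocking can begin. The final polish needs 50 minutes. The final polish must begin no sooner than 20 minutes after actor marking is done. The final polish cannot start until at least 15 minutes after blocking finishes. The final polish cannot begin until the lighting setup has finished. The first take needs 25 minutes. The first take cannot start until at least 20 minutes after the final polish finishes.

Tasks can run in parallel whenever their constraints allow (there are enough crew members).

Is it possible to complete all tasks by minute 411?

Yes

After its own release at minute 15, set dressing can start at minute 15 and finishes at minute 63.
The lighting setup waits on set dressing (finishes minute 63, plus 20-minute gap → minute 83), so it starts at minute 83 and finishes at 83 + 45 = minute 128.
Blocking cannot start until the lighting setup (finishes minute 128, plus 15-minute gap → minute 143); set dressing (finishes minute 63). The controlling bound is minute 143, so blocking finishes at 143 + 55 = minute 198.
For actor marking: blocking (finishes minute 198, plus 20-minute gap → minute 218); the lighting setup (finishes minute 128). Taking the maximum gives a start of minute 218, and it finishes at 218 + 60 = minute 278.
The final polish has to wait for actor marking (finishes minute 278, plus 20-minute gap → minute 298); blocking (finishes minute 198, plus 15-minute gap → minute 213); the lighting setup (finishes minute 128). The latest of these is minute 298, so the final polish runs minute 298 to 298 + 50 = minute 348.
The first take waits on the final polish (finishes minute 348, plus 20-minute gap → minute 368), so it starts at minute 368 and finishes at 368 + 25 = minute 393.
Every task is finished by minute 393, which is no later than the deadline of 411, so the schedule is feasible.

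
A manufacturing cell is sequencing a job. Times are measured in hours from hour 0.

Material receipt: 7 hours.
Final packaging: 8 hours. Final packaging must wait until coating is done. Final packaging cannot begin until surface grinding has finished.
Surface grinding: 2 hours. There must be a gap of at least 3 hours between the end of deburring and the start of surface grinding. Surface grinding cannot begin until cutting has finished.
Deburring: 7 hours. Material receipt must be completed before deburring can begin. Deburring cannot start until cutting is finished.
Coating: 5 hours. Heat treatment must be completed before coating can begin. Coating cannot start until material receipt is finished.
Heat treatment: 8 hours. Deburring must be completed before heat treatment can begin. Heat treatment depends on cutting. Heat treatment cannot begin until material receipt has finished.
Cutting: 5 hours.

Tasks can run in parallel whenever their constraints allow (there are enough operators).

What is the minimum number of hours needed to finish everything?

35

Cutting can start immediately at hour 0; it finishes at hour 5.
Material receipt can start immediately at hour 0; it finishes at hour 7.
Deburring has to wait for material receipt (finishes hour 7); cutting (finishes hour 5). The latest of these is hour 7, so deburring runs hour 7 to 7 + 7 = hour 14.
Surface grinding has to wait for deburring (finishes hour 14, plus 3-hour gap → hour 17); cutting (finishes hour 5). The latest of these is hour 17, so surface grinding runs hour 17 to 17 + 2 = hour 19.
For heat treatment: deburring (finishes hour 14); cutting (finishes hour 5); material receipt (finishes hour 7). Taking the maximum gives a start of hour 14, and it finishes at 14 + 8 = hour 22.
Coating cannot start until heat treatment (finishes hour 22); material receipt (finishes hour 7). The controlling bound is hour 22, so coating finishes at 22 + 5 = hour 27.
For final packaging: coating (finishes hour 27); surface grinding (finishes hour 19). Taking the maximum gives a start of hour 27, and it finishes at 27 + 8 = hour 35.
All tasks are finished once the last one completes. Finish times: Material receipt at 7, Cutting at 5, Deburring at 14, Heat treatment at 22, Surface grinding at 19, Coating at 27, Final packaging at 35. The latest is hour 35.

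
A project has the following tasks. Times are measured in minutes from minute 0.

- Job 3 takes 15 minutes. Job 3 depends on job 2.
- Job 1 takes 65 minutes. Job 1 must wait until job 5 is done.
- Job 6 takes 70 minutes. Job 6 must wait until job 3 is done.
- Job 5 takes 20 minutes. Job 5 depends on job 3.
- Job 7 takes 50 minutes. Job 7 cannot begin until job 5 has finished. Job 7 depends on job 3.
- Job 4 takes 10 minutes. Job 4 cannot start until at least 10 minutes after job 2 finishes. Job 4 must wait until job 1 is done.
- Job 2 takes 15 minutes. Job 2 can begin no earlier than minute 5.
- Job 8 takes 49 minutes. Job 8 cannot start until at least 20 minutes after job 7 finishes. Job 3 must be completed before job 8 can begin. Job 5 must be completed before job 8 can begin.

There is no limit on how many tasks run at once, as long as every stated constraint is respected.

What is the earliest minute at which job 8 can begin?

125

Job 2 cannot begin until its own release at minute 5. It runs from minute 5 to 5 + 15 = minute 20.
Job 3 waits on job 2 (finishes minute 20), so it starts at minute 20 and finishes at 20 + 15 = minute 35.
Job 5 cannot begin until job 3 (finishes minute 35). It runs from minute 35 to 35 + 20 = minute 55.
Job 7 cannot start until job 5 (finishes minute 55); job 3 (finishes minute 35). The controlling bound is minute 55, so job 7 finishes at 55 + 50 = minute 105.
Job 8 waits on job 7 (finishes minute 105, plus 20-minute gap → minute 125); job 3 (finishes minute 35); job 5 (finishes minute 55). The latest of these is minute 125, which is the earliest job 8 can start.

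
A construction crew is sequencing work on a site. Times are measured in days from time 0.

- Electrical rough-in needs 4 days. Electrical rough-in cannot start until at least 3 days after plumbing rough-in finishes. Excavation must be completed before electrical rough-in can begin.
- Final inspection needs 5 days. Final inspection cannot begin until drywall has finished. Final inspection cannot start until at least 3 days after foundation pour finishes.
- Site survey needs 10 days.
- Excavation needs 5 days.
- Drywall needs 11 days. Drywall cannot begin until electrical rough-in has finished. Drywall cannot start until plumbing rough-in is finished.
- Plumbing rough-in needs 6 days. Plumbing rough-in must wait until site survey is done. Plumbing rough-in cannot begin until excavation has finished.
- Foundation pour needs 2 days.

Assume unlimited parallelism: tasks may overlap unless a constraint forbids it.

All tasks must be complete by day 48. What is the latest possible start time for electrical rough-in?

28

To finish by day 48, final inspection (duration 5) must start no later than day 43.
Drywall feeds into final inspection (must start by day 43); so drywall must finish by day 43 and therefore start by day 32.
Electrical rough-in has to be done before drywall (must start by day 32). That means finishing by day 32, i.e. starting by 32 − 4 = day 28.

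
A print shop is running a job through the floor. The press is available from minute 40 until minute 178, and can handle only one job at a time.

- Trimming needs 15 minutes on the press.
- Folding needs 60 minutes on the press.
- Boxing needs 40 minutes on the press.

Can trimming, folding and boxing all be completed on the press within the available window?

The press window is 178 − 40 = 138 minutes.
Running back to back, the jobs need 15 + 60 + 40 = 115 minutes on the press.
Since 115 ≤ 138, they fit within the window.

Yes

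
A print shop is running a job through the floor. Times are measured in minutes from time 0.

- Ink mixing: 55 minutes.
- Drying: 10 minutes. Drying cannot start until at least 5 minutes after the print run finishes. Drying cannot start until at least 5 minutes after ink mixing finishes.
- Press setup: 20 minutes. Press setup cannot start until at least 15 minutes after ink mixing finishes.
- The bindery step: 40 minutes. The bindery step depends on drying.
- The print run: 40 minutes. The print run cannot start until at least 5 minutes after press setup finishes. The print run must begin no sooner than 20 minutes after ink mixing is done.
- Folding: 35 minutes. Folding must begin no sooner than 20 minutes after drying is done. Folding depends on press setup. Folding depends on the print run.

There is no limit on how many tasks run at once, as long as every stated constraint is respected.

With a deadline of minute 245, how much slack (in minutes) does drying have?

40

Nothing blocks ink mixing, so it runs from minute 0 to minute 55.
Press setup waits on ink mixing (finishes minute 55, plus 15-minute gap → minute 70), so it starts at minute 70 and finishes at 70 + 20 = minute 90.
For the print run: press setup (finishes minute 90, plus 5-minute gap → minute 95); ink mixing (finishes minute 55, plus 20-minute gap → minute 75). Taking the maximum gives a start of minute 95, and it finishes at 95 + 40 = minute 135.
Drying cannot start until the print run (finishes minute 135, plus 5-minute gap → minute 140); ink mixing (finishes minute 55, plus 5-minute gap → minute 60). The controlling bound is minute 140, so drying finishes at 140 + 10 = minute 150.

Working backward from the deadline:
Folding must finish by minute 245; it takes 35 minutes, so it must start by 245 − 35 = minute 210.
Nothing follows the bindery step; the deadline of minute 245 is its only limit. It must start by 245 − 40 = minute 205.
For drying: folding (must start by minute 210, minus 20-minute gap → minute 190); the bindery step (must start by minute 205). The most restrictive is minute 190; with a 10-minute duration, drying must start by minute 180.
So drying can start as early as minute 140 and as late as minute 180, giving 180 − 140 = 40 minutes of slack.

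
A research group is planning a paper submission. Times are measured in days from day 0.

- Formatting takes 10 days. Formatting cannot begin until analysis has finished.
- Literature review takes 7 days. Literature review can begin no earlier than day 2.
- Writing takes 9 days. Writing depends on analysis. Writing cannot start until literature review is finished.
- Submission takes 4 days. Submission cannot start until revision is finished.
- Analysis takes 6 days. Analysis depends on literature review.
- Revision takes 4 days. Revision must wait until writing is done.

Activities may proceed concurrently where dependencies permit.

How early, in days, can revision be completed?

28

Literature review waits on its own release at day 2, so it starts at day 2 and finishes at 2 + 7 = day 9.
After literature review (finishes day 9), analysis can start at day 9 and finishes at day 15.
For writing: analysis (finishes day 15); literature review (finishes day 9). Taking the maximum gives a start of day 15, and it finishes at 15 + 9 = day 24.
Revision waits on writing (finishes day 24), so it starts at day 24 and finishes at 24 + 4 = day 28.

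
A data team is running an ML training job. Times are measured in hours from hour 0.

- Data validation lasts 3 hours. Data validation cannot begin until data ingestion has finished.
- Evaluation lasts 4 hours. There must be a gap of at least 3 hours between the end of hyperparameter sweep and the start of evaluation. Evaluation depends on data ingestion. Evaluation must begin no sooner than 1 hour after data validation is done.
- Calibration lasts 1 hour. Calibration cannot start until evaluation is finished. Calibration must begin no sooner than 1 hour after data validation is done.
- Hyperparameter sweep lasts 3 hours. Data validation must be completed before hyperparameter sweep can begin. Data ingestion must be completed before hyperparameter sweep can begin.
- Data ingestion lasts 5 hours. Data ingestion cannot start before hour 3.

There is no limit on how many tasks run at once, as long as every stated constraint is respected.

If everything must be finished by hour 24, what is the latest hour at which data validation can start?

10

Calibration has no dependents, so it just needs to finish by hour 24. Starting by 24 − 1 = hour 23 achieves that.
Evaluation feeds into calibration (must start by hour 23); so evaluation must finish by hour 23 and therefore start by hour 19.
Hyperparameter sweep feeds into evaluation (must start by hour 19, minus 3-hour gap → hour 16); so hyperparameter sweep must finish by hour 16 and therefore start by hour 13.
Data validation has several dependents: hyperparameter sweep (must start by hour 13); evaluation (must start by hour 19, minus 1-hour gap → hour 18); calibration (must start by hour 23, minus 1-hour gap → hour 22). The earliest of those limits is hour 13, so data validation must start by 13 − 3 = hour 10.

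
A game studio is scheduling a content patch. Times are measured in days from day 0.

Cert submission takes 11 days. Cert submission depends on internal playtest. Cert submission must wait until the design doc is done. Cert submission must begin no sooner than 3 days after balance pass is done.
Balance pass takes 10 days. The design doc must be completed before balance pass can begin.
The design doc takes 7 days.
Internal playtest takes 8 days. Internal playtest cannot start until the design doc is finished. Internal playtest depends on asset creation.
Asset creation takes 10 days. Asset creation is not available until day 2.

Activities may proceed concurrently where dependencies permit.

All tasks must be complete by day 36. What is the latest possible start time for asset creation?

7

Nothing follows cert submission; the deadline of day 36 is its only limit. It must start by 36 − 11 = day 25.
Internal playtest must finish before cert submission (must start by day 25). With an 8-day duration, internal playtest must start by 25 − 8 = day 17.
Asset creation must finish before internal playtest (must start by day 17). With a 10-day duration, asset creation must start by 17 − 10 = day 7.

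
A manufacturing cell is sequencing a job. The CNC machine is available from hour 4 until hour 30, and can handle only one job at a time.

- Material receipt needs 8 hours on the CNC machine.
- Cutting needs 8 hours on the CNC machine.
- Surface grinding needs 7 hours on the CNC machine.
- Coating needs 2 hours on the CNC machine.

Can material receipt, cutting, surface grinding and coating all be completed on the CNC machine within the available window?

Yes

The CNC machine window is 30 − 4 = 26 hours.
Running back to back, the jobs need 8 + 8 + 7 + 2 = 25 hours on the CNC machine.
Since 25 ≤ 26, they fit within the window.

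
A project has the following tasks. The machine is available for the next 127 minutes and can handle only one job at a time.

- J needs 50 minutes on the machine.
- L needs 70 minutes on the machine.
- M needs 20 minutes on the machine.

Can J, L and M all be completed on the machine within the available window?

No

Running back to back, the jobs need 50 + 70 + 20 = 140 minutes on the machine.
Since 140 > 127, they cannot all fit.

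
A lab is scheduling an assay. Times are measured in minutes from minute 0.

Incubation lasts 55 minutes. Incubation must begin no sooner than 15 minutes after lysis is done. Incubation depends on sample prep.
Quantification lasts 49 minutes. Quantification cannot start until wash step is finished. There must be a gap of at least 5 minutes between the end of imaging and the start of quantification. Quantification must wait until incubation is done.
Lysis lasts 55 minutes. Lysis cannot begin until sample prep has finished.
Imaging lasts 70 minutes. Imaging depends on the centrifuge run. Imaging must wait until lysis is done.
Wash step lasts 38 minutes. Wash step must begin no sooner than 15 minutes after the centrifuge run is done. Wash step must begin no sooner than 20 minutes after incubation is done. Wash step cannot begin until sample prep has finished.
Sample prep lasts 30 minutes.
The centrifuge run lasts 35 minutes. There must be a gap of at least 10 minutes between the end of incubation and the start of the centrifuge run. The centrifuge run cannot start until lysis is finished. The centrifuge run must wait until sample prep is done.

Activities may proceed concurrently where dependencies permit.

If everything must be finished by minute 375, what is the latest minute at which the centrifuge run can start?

Quantification must finish by minute 375; it takes 49 minutes, so it must start by 375 − 49 = minute 326.
Wash step feeds into quantification (must start by minute 326); so wash step must finish by minute 326 and therefore start by minute 288.
Imaging must finish before quantification (must start by minute 326, minus 5-minute gap → minute 321). With a 70-minute duration, imaging must start by 321 − 70 = minute 251.
For the centrifuge run: wash step (must start by minute 288, minus 15-minute gap → minute 273); imaging (must start by minute 251). The most restrictive is minute 251; with a 35-minute duration, the centrifuge run must start by minute 216.

216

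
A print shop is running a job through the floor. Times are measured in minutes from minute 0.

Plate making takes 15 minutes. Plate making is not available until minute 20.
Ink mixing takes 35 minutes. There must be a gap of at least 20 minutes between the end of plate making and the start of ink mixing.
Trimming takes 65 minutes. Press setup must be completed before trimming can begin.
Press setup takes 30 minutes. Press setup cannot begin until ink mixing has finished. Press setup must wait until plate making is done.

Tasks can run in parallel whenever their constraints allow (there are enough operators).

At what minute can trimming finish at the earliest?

185

Plate making cannot begin until its own release at minute 20. It runs from minute 20 to 20 + 15 = minute 35.
After plate making (finishes minute 35, plus 20-minute gap → minute 55), ink mixing can start at minute 55 and finishes at minute 90.
For press setup: ink mixing (finishes minute 90); plate making (finishes minute 35). Taking the maximum gives a start of minute 90, and it finishes at 90 + 30 = minute 120.
Trimming waits on press setup (finishes minute 120), so it starts at minute 120 and finishes at 120 + 65 = minute 185.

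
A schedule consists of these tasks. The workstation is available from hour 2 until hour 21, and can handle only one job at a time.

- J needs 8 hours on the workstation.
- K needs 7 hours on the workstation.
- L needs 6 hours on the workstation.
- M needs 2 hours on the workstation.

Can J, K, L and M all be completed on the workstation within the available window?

No

The workstation window is 21 − 2 = 19 hours.
Running back to back, the jobs need 8 + 7 + 6 + 2 = 23 hours on the workstation.
Since 23 > 19, they cannot all fit.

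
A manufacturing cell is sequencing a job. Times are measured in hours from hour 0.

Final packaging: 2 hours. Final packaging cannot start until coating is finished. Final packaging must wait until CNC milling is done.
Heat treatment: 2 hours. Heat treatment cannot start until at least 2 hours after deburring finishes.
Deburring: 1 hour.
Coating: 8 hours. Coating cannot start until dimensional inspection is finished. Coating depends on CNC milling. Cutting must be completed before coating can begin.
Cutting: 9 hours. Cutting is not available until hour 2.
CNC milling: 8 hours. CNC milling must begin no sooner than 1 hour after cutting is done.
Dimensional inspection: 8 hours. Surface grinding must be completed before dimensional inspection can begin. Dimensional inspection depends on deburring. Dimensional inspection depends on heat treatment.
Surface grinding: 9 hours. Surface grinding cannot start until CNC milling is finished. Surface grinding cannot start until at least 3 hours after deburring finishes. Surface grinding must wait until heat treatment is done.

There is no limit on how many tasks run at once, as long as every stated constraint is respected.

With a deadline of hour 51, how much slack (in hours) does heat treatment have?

19

Deburring can start immediately at hour 0; it finishes at hour 1.
Heat treatment waits on deburring (finishes hour 1, plus 2-hour gap → hour 3), so it starts at hour 3 and finishes at 3 + 2 = hour 5.

Working backward from the deadline:
Final packaging has no dependents, so it just needs to finish by hour 51. Starting by 51 − 2 = hour 49 achieves that.
Since final packaging (must start by hour 49) depends on it, coating must finish by hour 49. Backing off its 8-hour duration gives a latest start of hour 41.
Since coating (must start by hour 41) depends on it, dimensional inspection must finish by hour 41. Backing off its 8-hour duration gives a latest start of hour 33.
Since dimensional inspection (must start by hour 33) depends on it, surface grinding must finish by hour 33. Backing off its 9-hour duration gives a latest start of hour 24.
For heat treatment: surface grinding (must start by hour 24); dimensional inspection (must start by hour 33). The most restrictive is hour 24; with a 2-hour duration, heat treatment must start by hour 22.
So heat treatment can start as early as hour 3 and as late as hour 22, giving 22 − 3 = 19 hours of slack.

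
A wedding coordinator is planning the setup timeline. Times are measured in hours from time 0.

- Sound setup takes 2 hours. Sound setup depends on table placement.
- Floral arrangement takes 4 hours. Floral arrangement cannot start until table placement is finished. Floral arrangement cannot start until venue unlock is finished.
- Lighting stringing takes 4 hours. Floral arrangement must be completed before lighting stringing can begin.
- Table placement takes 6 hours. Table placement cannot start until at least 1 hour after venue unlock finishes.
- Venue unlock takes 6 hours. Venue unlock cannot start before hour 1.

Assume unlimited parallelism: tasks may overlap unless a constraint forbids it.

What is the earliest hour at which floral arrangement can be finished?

After its own release at hour 1, venue unlock can start at hour 1 and finishes at hour 7.
After venue unlock (finishes hour 7, plus 1-hour gap → hour 8), table placement can start at hour 8 and finishes at hour 14.
Floral arrangement has to wait for table placement (finishes hour 14); venue unlock (finishes hour 7). The latest of these is hour 14, so floral arrangement runs hour 14 to 14 + 4 = hour 18.

18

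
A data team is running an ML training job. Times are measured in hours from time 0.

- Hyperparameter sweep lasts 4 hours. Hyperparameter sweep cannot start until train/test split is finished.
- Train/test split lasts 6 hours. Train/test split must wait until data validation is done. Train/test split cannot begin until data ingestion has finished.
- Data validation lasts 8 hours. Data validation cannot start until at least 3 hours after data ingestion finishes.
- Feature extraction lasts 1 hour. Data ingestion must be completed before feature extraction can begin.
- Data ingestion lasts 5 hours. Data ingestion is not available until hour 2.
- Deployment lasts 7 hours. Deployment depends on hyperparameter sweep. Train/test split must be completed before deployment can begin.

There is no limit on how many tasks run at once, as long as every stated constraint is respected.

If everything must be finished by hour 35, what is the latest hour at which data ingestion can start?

Deployment must finish by hour 35; it takes 7 hours, so it must start by 35 − 7 = hour 28.
Since deployment (must start by hour 28) depends on it, hyperparameter sweep must finish by hour 28. Backing off its 4-hour duration gives a latest start of hour 24.
Train/test split has several dependents: hyperparameter sweep (must start by hour 24); deployment (must start by hour 28). The earliest of those limits is hour 24, so train/test split must start by 24 − 6 = hour 18.
Data validation feeds into train/test split (must start by hour 18); so data validation must finish by hour 18 and therefore start by hour 10.
Feature extraction has no dependents, so it just needs to finish by hour 35. Starting by 35 − 1 = hour 34 achieves that.
Data ingestion feeds data validation (must start by hour 10, minus 3-hour gap → hour 7); feature extraction (must start by hour 34); train/test split (must start by hour 18). Taking the minimum, data ingestion must finish by hour 7 and start by 7 − 5 = hour 2.

2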